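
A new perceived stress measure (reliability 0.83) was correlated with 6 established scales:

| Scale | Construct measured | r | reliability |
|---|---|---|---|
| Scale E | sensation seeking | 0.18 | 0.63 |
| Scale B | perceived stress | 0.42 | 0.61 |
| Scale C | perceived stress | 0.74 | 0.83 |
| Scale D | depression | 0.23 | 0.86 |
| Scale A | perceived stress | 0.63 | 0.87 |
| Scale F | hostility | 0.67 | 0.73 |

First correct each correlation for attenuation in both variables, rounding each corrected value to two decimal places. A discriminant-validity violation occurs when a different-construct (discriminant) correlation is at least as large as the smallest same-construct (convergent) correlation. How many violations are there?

Disattenuated r (r / √(r_scale · r_new)):
  Scale E (disc): 0.18 / √(0.63·0.83) = 0.25
  Scale B (conv): 0.42 / √(0.61·0.83) = 0.59
  Scale C (conv): 0.74 / √(0.83·0.83) = 0.89
  Scale D (disc): 0.23 / √(0.86·0.83) = 0.27
  Scale A (conv): 0.63 / √(0.87·0.83) = 0.74
  Scale F (disc): 0.67 / √(0.73·0.83) = 0.86
Smallest convergent = 0.59. Discriminant values: 0.25, 0.27, 0.86; count ≥ 0.59 → 1.

1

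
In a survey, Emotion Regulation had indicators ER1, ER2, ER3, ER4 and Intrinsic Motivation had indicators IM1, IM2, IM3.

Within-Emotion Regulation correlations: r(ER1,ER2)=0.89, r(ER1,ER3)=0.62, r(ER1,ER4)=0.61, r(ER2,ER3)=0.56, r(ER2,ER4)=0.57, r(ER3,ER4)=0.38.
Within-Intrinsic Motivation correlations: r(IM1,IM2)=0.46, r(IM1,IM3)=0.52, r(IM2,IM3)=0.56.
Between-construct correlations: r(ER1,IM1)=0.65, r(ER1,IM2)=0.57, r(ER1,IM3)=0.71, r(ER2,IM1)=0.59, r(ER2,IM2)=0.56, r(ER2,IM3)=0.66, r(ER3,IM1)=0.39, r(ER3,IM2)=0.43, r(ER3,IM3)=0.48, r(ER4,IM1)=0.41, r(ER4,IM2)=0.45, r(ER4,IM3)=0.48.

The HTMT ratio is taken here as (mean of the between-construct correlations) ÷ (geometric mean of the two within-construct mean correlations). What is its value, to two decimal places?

0.95

Mean between = 6.38/12 = 0.5317.
Mean within-ER = 3.63/6 = 0.6050; mean within-IM = 1.54/3 = 0.5133.
Geometric mean = √(0.6050 × 0.5133) = 0.5573.
HTMT = 0.5317 / 0.5573 = 0.95.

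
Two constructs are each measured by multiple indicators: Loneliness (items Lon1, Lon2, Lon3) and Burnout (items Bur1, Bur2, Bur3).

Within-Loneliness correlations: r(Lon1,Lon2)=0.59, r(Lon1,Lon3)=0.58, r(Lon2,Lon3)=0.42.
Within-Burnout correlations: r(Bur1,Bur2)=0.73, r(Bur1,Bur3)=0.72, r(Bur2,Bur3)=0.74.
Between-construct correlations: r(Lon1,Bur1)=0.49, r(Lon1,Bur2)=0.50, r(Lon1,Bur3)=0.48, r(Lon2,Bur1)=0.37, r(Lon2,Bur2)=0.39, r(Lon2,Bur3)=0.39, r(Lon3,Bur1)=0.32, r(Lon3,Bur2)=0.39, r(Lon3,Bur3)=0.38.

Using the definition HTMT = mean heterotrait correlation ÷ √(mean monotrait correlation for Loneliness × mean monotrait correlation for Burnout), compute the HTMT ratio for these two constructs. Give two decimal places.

0.66

Mean between = 3.71/9 = 0.4122.
Mean within-Lon = 1.59/3 = 0.5300; mean within-Bur = 2.19/3 = 0.7300.
Geometric mean = √(0.5300 × 0.7300) = 0.6220.
HTMT = 0.4122 / 0.6220 = 0.66.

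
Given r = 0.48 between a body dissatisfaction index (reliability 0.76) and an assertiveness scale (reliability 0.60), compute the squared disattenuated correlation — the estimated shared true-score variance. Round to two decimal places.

Disattenuated r = 0.48 / √(0.76 × 0.60) = 0.48 / 0.6753 = 0.7108.
Shared true-score variance = 0.7108² = 0.5052 ≈ 0.51.

0.51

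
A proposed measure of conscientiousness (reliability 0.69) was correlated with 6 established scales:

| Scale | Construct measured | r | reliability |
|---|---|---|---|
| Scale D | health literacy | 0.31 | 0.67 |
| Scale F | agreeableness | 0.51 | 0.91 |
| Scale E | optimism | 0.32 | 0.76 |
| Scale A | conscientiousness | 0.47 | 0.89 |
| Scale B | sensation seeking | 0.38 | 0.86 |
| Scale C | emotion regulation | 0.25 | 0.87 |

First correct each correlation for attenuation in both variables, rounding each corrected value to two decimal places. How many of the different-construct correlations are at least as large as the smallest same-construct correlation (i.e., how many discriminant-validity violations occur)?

Disattenuated r (r / √(r_scale · r_new)):
  Scale D (disc): 0.31 / √(0.67·0.69) = 0.46
  Scale F (disc): 0.51 / √(0.91·0.69) = 0.64
  Scale E (disc): 0.32 / √(0.76·0.69) = 0.44
  Scale A (conv): 0.47 / √(0.89·0.69) = 0.60
  Scale B (disc): 0.38 / √(0.86·0.69) = 0.49
  Scale C (disc): 0.25 / √(0.87·0.69) = 0.32
Smallest convergent = 0.60. Discriminant values: 0.46, 0.64, 0.44, 0.49, 0.32; count ≥ 0.60 → 1.

1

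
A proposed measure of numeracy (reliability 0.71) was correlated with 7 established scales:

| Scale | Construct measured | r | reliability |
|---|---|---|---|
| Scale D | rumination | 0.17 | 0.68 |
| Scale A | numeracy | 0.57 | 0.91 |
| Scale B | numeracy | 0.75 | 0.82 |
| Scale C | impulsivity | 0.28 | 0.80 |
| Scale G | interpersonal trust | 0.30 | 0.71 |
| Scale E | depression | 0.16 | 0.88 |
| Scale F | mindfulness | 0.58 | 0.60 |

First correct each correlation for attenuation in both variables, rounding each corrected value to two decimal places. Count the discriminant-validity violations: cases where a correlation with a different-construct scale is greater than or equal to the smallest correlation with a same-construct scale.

1

Disattenuated r (r / √(r_scale · r_new)):
  Scale D (disc): 0.17 / √(0.68·0.71) = 0.24
  Scale A (conv): 0.57 / √(0.91·0.71) = 0.71
  Scale B (conv): 0.75 / √(0.82·0.71) = 0.98
  Scale C (disc): 0.28 / √(0.80·0.71) = 0.37
  Scale G (disc): 0.30 / √(0.71·0.71) = 0.42
  Scale E (disc): 0.16 / √(0.88·0.71) = 0.20
  Scale F (disc): 0.58 / √(0.60·0.71) = 0.89
Smallest convergent = 0.71. Discriminant values: 0.24, 0.37, 0.42, 0.20, 0.89; count ≥ 0.71 → 1.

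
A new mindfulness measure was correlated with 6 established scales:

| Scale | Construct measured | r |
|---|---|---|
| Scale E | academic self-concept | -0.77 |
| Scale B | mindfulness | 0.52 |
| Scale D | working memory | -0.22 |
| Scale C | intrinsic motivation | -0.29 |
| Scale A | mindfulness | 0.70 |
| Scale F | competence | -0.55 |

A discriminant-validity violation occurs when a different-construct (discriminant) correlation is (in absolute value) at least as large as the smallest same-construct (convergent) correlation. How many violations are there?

Convergent (same construct = mindfulness): Scale B, Scale A.
Smallest convergent = 0.52. Discriminant |r|: 0.77, 0.22, 0.29, 0.55; count ≥ 0.52 → 2.

2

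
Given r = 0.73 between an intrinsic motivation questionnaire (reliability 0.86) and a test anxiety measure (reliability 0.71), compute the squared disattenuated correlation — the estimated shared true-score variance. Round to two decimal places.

Disattenuated r = 0.73 / √(0.86 × 0.71) = 0.73 / 0.7814 = 0.9342.
Shared true-score variance = 0.9342² = 0.8727 ≈ 0.87.

0.87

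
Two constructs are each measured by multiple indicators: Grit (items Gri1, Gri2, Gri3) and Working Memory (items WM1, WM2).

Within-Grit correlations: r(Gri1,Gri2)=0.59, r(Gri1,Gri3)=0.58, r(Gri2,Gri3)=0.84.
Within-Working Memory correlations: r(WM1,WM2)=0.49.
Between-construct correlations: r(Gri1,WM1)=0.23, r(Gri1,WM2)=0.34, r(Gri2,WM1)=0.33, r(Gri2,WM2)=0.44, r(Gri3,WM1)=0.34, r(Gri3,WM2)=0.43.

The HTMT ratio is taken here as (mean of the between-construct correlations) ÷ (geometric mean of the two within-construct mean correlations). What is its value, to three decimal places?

0.614

Mean between = 2.11/6 = 0.3517.
Mean within-Gri = 2.01/3 = 0.6700; mean within-WM = 0.49/1 = 0.4900.
Geometric mean = √(0.6700 × 0.4900) = 0.5730.
HTMT = 0.3517 / 0.5730 = 0.614.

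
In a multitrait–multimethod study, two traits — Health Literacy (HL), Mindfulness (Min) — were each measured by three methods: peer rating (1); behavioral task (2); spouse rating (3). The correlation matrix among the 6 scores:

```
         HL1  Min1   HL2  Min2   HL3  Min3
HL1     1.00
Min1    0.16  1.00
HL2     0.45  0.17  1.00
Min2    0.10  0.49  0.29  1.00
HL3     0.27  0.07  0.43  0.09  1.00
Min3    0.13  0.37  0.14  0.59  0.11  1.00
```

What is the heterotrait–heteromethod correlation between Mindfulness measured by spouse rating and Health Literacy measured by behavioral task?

Different traits and methods: r(Min3, HL2) = 0.14.

0.14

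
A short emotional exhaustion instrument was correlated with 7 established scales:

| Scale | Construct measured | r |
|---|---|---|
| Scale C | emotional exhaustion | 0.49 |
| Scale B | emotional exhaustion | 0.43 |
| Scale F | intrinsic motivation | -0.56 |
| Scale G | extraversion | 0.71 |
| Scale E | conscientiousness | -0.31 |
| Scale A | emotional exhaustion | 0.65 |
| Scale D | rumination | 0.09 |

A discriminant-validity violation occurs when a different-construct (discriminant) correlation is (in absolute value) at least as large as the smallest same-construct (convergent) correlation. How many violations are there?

2

Convergent (same construct = emotional exhaustion): Scale C, Scale B, Scale A.
Smallest convergent = 0.43. Discriminant |r|: 0.56, 0.71, 0.31, 0.09; count ≥ 0.43 → 2.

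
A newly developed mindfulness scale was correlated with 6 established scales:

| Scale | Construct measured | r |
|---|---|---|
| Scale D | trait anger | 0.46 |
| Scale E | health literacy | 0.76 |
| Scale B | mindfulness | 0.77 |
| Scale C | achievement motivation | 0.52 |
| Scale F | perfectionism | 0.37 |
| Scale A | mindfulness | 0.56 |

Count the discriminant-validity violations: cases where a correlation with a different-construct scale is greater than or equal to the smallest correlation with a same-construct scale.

1

Convergent (same construct = mindfulness): Scale B, Scale A.
Smallest convergent = 0.56. Discriminant values: 0.46, 0.76, 0.52, 0.37; count ≥ 0.56 → 1.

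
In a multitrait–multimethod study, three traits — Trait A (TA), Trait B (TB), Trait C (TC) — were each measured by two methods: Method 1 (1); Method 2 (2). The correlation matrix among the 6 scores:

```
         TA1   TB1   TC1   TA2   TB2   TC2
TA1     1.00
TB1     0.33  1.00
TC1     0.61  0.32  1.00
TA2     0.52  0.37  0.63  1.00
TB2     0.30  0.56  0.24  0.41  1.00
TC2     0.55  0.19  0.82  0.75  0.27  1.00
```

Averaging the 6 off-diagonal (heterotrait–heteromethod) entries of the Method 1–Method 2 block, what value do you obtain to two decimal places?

HTHM values (method 1 × method 2): 0.30, 0.55, 0.37, 0.19, 0.63, 0.24; mean = 2.28/6 = 0.38.

0.38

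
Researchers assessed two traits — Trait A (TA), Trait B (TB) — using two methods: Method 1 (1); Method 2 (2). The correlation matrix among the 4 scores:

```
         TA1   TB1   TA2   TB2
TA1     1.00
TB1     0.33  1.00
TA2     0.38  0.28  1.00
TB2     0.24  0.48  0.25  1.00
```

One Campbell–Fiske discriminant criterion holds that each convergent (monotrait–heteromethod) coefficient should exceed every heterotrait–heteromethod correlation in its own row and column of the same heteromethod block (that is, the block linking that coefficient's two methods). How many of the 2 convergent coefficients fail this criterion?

Convergent coefficients and their comparison sets:
TA (methods 1·2): 0.38 vs {0.24, 0.28} → pass.
TB (methods 1·2): 0.48 vs {0.28, 0.24} → pass.
0 of 2 fail.

0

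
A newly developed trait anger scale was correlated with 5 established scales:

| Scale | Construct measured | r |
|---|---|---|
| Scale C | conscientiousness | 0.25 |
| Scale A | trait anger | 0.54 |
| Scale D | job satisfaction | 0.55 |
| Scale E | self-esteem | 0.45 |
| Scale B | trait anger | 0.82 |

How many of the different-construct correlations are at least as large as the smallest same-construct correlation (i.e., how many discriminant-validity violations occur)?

1

Convergent (same construct = trait anger): Scale A, Scale B.
Smallest convergent = 0.54. Discriminant values: 0.25, 0.55, 0.45; count ≥ 0.54 → 1.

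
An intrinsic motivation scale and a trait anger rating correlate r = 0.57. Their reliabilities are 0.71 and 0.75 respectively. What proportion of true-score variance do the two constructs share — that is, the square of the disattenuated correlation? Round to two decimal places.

Disattenuated r = 0.57 / √(0.71 × 0.75) = 0.57 / 0.7297 = 0.7811.
Shared true-score variance = 0.7811² = 0.6101 ≈ 0.61.

0.61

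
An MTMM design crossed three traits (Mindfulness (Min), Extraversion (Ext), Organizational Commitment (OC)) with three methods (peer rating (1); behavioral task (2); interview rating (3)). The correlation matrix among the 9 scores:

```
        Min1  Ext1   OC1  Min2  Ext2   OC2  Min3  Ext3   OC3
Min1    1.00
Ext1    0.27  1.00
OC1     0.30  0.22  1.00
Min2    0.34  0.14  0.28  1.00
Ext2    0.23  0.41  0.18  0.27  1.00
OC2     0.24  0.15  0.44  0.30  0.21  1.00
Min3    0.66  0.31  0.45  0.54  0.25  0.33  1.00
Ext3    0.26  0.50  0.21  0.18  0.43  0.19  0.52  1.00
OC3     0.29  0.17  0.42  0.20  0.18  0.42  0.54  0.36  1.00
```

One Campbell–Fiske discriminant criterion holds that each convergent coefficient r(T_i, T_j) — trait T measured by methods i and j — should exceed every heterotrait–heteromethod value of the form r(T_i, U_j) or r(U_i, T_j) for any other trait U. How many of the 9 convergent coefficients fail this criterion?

Each convergent coefficient versus the relevant comparison correlations:
Min (methods 1·2): 0.34 vs {0.23, 0.14, 0.24, 0.28} → pass.
Min (methods 1·3): 0.66 vs {0.26, 0.31, 0.29, 0.45} → pass.
Min (methods 2·3): 0.54 vs {0.18, 0.25, 0.20, 0.33} → pass.
Ext (methods 1·2): 0.41 vs {0.14, 0.23, 0.15, 0.18} → pass.
Ext (methods 1·3): 0.50 vs {0.31, 0.26, 0.17, 0.21} → pass.
Ext (methods 2·3): 0.43 vs {0.25, 0.18, 0.18, 0.19} → pass.
OC (methods 1·2): 0.44 vs {0.28, 0.24, 0.18, 0.15} → pass.
OC (methods 1·3): 0.42 vs {0.45, 0.29, 0.21, 0.17} → fail.
OC (methods 2·3): 0.42 vs {0.33, 0.20, 0.19, 0.18} → pass.
1 of 9 fail.

1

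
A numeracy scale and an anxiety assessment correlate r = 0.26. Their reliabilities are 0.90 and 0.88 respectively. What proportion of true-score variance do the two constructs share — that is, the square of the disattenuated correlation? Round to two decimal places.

Disattenuated r = 0.26 / √(0.90 × 0.88) = 0.26 / 0.8899 = 0.2922.
Shared true-score variance = 0.2922² = 0.0854 ≈ 0.09.

0.09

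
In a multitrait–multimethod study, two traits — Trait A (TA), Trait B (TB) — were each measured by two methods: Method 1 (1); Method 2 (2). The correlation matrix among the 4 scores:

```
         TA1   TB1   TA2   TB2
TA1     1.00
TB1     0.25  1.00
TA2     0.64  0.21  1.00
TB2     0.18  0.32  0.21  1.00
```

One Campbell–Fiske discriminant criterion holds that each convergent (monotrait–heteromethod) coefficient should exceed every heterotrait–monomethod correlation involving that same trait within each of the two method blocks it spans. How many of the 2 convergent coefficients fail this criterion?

Convergent coefficients and their comparison sets:
TA (methods 1·2): 0.64 vs {0.25, 0.21} → pass.
TB (methods 1·2): 0.32 vs {0.25, 0.21} → pass.
0 of 2 fail.

0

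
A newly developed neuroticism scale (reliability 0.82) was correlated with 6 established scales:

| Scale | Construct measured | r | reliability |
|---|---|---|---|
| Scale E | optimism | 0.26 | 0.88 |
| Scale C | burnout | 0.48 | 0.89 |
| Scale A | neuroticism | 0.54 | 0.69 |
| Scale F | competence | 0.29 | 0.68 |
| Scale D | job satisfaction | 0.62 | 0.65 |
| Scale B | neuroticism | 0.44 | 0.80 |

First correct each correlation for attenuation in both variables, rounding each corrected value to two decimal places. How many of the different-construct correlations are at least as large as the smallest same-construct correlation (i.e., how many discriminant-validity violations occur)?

2

Disattenuated r (r / √(r_scale · r_new)):
  Scale E (disc): 0.26 / √(0.88·0.82) = 0.31
  Scale C (disc): 0.48 / √(0.89·0.82) = 0.56
  Scale A (conv): 0.54 / √(0.69·0.82) = 0.72
  Scale F (disc): 0.29 / √(0.68·0.82) = 0.39
  Scale D (disc): 0.62 / √(0.65·0.82) = 0.85
  Scale B (conv): 0.44 / √(0.80·0.82) = 0.54
Smallest convergent = 0.54. Discriminant values: 0.31, 0.56, 0.39, 0.85; count ≥ 0.54 → 2.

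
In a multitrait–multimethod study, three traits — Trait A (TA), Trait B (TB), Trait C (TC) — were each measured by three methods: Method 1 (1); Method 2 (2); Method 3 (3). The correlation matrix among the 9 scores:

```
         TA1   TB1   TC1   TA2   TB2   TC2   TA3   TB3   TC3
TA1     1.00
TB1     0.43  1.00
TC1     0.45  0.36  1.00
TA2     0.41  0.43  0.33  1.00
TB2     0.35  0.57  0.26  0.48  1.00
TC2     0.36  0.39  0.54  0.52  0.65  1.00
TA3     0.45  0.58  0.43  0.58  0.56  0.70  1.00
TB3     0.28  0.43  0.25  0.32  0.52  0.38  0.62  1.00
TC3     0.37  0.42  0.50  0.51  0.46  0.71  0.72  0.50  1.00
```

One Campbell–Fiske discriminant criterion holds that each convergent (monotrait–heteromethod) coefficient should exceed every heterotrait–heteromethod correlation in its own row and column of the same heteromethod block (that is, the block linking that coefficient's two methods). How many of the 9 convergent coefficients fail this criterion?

Convergent coefficients and their comparison sets:
TA (methods 1·2): 0.41 vs {0.35, 0.43, 0.36, 0.33} → fail.
TA (methods 1·3): 0.45 vs {0.28, 0.58, 0.37, 0.43} → fail.
TA (methods 2·3): 0.58 vs {0.32, 0.56, 0.51, 0.70} → fail.
TB (methods 1·2): 0.57 vs {0.43, 0.35, 0.39, 0.26} → pass.
TB (methods 1·3): 0.43 vs {0.58, 0.28, 0.42, 0.25} → fail.
TB (methods 2·3): 0.52 vs {0.56, 0.32, 0.46, 0.38} → fail.
TC (methods 1·2): 0.54 vs {0.33, 0.36, 0.26, 0.39} → pass.
TC (methods 1·3): 0.50 vs {0.43, 0.37, 0.25, 0.42} → pass.
TC (methods 2·3): 0.71 vs {0.70, 0.51, 0.38, 0.46} → pass.
5 of 9 fail.

5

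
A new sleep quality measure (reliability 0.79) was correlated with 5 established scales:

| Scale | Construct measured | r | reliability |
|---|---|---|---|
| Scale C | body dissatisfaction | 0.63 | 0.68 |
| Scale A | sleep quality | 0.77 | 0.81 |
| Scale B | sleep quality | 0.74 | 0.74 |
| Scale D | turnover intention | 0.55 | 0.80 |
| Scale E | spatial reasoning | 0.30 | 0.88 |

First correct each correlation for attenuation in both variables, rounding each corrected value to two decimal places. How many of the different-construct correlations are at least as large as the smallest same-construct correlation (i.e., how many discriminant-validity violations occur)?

Disattenuated r (r / √(r_scale · r_new)):
  Scale C (disc): 0.63 / √(0.68·0.79) = 0.86
  Scale A (conv): 0.77 / √(0.81·0.79) = 0.96
  Scale B (conv): 0.74 / √(0.74·0.79) = 0.97
  Scale D (disc): 0.55 / √(0.80·0.79) = 0.69
  Scale E (disc): 0.30 / √(0.88·0.79) = 0.36
Smallest convergent = 0.96. Discriminant values: 0.86, 0.69, 0.36; count ≥ 0.96 → 0.

0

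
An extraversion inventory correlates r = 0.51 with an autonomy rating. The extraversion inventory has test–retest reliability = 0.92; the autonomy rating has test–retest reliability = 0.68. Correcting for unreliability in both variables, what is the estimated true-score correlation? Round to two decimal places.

0.64

r_true = r_obs / √(r_xx · r_yy) = 0.51 / √(0.92 × 0.68) = 0.51 / √0.6256 = 0.51 / 0.7909 ≈ 0.64.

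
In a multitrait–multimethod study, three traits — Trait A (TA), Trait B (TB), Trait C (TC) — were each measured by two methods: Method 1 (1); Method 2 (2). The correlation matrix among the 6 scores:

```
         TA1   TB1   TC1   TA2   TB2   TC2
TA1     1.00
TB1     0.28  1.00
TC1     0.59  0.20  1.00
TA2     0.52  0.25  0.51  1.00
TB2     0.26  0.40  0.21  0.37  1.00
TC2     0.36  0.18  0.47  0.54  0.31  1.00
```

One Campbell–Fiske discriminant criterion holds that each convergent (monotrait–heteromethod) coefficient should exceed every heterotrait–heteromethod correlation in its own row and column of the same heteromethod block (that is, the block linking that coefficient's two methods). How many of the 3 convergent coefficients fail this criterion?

1

Convergent coefficients and their comparison sets:
TA (methods 1·2): 0.52 vs {0.26, 0.25, 0.36, 0.51} → pass.
TB (methods 1·2): 0.40 vs {0.25, 0.26, 0.18, 0.21} → pass.
TC (methods 1·2): 0.47 vs {0.51, 0.36, 0.21, 0.18} → fail.
1 of 3 fail.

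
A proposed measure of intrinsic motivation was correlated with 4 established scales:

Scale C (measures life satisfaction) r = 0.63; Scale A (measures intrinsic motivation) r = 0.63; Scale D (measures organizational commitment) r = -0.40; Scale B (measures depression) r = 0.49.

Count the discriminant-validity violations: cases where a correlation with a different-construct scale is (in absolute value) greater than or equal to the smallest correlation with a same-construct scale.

1

Convergent (same construct = intrinsic motivation): Scale A.
Smallest convergent = 0.63. Discriminant |r|: 0.63, 0.40, 0.49; count ≥ 0.63 → 1.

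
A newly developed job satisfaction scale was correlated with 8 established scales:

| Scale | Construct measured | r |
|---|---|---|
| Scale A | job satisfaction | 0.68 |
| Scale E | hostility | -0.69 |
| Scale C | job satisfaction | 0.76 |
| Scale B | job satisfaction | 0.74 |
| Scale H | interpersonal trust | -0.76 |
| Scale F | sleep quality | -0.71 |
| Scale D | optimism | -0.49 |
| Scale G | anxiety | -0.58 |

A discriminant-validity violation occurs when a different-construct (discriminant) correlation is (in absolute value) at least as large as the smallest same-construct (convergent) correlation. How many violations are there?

Convergent (same construct = job satisfaction): Scale A, Scale C, Scale B.
Smallest convergent = 0.68. Discriminant |r|: 0.69, 0.76, 0.71, 0.49, 0.58; count ≥ 0.68 → 3.

3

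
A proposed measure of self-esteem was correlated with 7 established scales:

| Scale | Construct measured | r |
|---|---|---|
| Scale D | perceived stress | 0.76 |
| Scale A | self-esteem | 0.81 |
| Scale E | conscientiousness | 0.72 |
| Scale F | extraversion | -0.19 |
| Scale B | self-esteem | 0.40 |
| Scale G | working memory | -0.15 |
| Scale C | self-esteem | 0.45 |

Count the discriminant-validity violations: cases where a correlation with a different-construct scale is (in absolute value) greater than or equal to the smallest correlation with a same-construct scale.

2

Convergent (same construct = self-esteem): Scale A, Scale B, Scale C.
Smallest convergent = 0.40. Discriminant |r|: 0.76, 0.72, 0.19, 0.15; count ≥ 0.40 → 2.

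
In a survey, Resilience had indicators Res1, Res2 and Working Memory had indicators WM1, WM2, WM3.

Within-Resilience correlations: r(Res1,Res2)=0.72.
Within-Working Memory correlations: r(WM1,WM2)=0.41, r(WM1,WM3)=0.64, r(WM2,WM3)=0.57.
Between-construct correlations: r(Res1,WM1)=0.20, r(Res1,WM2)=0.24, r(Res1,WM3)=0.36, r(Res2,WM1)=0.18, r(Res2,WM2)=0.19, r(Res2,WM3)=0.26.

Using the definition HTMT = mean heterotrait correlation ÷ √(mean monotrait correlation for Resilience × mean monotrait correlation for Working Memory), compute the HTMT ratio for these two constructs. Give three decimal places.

0.382

Mean between = 1.43/6 = 0.2383.
Mean within-Res = 0.72/1 = 0.7200; mean within-WM = 1.62/3 = 0.5400.
Geometric mean = √(0.7200 × 0.5400) = 0.6235.
HTMT = 0.2383 / 0.6235 = 0.382.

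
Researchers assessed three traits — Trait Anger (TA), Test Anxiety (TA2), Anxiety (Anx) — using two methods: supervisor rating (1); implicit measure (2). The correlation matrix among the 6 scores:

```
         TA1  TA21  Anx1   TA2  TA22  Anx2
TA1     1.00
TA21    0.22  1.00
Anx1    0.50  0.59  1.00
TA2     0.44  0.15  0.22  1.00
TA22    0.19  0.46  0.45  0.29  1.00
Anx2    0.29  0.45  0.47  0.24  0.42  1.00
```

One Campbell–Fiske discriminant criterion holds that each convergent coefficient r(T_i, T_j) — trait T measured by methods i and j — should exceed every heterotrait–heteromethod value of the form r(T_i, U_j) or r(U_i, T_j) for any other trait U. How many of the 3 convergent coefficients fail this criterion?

Convergent coefficients and their comparison sets:
TA (methods 1·2): 0.44 vs {0.19, 0.15, 0.29, 0.22} → pass.
TA2 (methods 1·2): 0.46 vs {0.15, 0.19, 0.45, 0.45} → pass.
Anx (methods 1·2): 0.47 vs {0.22, 0.29, 0.45, 0.45} → pass.
0 of 3 fail.

0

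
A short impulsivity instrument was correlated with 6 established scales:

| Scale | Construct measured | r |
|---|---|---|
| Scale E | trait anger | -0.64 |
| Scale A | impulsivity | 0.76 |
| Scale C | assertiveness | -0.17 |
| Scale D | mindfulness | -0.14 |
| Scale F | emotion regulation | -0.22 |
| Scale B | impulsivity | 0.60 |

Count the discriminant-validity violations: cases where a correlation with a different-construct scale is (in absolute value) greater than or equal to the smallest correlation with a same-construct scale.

1

Convergent (same construct = impulsivity): Scale A, Scale B.
Smallest convergent = 0.60. Discriminant |r|: 0.64, 0.17, 0.14, 0.22; count ≥ 0.60 → 1.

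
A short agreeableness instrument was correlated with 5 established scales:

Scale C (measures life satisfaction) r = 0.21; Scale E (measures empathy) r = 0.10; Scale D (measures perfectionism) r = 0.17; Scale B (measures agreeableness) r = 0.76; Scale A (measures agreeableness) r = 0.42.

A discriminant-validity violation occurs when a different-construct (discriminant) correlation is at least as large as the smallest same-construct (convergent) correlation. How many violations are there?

0

Convergent (same construct = agreeableness): Scale B, Scale A.
Smallest convergent = 0.42. Discriminant values: 0.21, 0.10, 0.17; count ≥ 0.42 → 0.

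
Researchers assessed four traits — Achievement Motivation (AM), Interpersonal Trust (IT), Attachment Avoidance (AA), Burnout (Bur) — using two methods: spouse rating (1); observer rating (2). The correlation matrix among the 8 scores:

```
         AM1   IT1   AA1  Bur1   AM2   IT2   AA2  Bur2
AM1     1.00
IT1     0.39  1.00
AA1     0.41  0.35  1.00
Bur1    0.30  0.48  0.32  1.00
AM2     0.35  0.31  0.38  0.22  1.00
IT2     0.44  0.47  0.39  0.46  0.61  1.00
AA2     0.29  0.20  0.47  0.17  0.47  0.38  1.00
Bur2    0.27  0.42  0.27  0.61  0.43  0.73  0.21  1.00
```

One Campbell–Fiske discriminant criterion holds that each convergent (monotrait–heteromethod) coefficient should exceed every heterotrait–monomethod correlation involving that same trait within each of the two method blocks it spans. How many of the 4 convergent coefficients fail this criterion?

Each convergent coefficient versus the relevant comparison correlations:
AM (methods 1·2): 0.35 vs {0.39, 0.61, 0.41, 0.47, 0.30, 0.43} → fail.
IT (methods 1·2): 0.47 vs {0.39, 0.61, 0.35, 0.38, 0.48, 0.73} → fail.
AA (methods 1·2): 0.47 vs {0.41, 0.47, 0.35, 0.38, 0.32, 0.21} → fail.
Bur (methods 1·2): 0.61 vs {0.30, 0.43, 0.48, 0.73, 0.32, 0.21} → fail.
4 of 4 fail.

4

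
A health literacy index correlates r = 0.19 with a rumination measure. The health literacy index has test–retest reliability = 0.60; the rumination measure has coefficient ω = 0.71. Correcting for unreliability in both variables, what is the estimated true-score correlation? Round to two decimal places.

r_true = r_obs / √(r_xx · r_yy) = 0.19 / √(0.60 × 0.71) = 0.19 / √0.4260 = 0.19 / 0.6527 ≈ 0.29.

0.29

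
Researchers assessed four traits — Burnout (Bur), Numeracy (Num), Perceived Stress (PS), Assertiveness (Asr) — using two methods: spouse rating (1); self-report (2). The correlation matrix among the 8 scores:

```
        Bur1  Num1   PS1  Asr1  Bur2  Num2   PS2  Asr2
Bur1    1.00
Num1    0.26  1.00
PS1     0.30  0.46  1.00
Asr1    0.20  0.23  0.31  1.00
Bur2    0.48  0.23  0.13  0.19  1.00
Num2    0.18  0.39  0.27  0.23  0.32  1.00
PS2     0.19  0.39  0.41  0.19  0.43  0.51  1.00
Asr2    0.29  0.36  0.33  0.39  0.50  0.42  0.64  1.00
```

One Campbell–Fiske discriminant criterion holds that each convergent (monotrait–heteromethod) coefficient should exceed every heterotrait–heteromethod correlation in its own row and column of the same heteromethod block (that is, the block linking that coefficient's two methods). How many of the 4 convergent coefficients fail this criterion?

Convergent coefficients and their comparison sets:
Bur (methods 1·2): 0.48 vs {0.18, 0.23, 0.19, 0.13, 0.29, 0.19} → pass.
Num (methods 1·2): 0.39 vs {0.23, 0.18, 0.39, 0.27, 0.36, 0.23} → fail.
PS (methods 1·2): 0.41 vs {0.13, 0.19, 0.27, 0.39, 0.33, 0.19} → pass.
Asr (methods 1·2): 0.39 vs {0.19, 0.29, 0.23, 0.36, 0.19, 0.33} → pass.
1 of 4 fail.

1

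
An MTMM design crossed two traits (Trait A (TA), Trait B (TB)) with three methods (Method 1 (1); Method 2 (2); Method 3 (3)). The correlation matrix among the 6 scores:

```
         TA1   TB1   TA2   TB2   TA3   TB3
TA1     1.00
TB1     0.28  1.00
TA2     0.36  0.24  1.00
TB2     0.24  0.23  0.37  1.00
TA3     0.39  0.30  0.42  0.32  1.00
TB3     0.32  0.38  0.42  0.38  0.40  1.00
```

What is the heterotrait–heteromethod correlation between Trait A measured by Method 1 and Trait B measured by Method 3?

Different traits and methods: r(TA1, TB3) = 0.32.

0.32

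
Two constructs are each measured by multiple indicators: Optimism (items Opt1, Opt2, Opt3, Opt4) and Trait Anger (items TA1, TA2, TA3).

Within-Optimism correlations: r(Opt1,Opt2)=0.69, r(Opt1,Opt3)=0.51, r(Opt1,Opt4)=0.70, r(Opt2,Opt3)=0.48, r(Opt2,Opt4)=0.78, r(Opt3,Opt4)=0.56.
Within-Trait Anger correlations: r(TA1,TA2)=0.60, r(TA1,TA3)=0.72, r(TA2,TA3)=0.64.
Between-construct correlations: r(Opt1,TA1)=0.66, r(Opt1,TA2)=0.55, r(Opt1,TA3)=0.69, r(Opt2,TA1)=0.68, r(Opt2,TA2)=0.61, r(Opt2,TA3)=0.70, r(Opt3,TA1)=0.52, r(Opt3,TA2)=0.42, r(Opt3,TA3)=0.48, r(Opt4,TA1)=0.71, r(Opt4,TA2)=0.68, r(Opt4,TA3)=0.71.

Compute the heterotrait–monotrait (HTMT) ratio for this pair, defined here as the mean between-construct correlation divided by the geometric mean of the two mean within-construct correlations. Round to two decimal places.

0.97

Mean heterotrait r = 7.41/12 = 0.6175.
Mean within-Opt = 3.72/6 = 0.6200; mean within-TA = 1.96/3 = 0.6533.
Geometric mean = √(0.6200 × 0.6533) = 0.6364.
HTMT = 0.6175 / 0.6364 = 0.97.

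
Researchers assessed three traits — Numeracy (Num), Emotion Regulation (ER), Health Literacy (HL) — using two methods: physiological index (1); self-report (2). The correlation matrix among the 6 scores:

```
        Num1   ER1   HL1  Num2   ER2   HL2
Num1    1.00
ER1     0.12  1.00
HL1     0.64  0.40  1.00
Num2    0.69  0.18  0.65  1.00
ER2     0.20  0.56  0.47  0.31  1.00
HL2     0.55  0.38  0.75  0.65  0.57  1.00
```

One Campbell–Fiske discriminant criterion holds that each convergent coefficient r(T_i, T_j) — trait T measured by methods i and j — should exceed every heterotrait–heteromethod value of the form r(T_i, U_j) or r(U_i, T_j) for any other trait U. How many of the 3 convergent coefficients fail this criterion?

Checking each validity diagonal entry against its comparison values:
Num (methods 1·2): 0.69 vs {0.20, 0.18, 0.55, 0.65} → pass.
ER (methods 1·2): 0.56 vs {0.18, 0.20, 0.38, 0.47} → pass.
HL (methods 1·2): 0.75 vs {0.65, 0.55, 0.47, 0.38} → pass.
0 of 3 fail.

0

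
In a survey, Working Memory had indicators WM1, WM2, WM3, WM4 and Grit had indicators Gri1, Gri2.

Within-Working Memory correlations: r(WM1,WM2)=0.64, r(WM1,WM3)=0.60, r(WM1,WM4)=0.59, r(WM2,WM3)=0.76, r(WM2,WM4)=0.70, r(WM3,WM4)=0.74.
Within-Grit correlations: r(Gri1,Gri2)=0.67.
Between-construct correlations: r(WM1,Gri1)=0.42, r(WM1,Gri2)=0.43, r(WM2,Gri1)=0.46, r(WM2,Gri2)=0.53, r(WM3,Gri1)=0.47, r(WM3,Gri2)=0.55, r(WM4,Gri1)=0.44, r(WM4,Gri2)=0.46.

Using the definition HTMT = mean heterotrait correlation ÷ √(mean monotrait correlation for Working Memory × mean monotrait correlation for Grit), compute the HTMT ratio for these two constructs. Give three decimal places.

Mean between = 3.76/8 = 0.4700.
Mean within-WM = 4.03/6 = 0.6717; mean within-Gri = 0.67/1 = 0.6700.
Geometric mean = √(0.6717 × 0.6700) = 0.6708.
HTMT = 0.4700 / 0.6708 = 0.701.

0.701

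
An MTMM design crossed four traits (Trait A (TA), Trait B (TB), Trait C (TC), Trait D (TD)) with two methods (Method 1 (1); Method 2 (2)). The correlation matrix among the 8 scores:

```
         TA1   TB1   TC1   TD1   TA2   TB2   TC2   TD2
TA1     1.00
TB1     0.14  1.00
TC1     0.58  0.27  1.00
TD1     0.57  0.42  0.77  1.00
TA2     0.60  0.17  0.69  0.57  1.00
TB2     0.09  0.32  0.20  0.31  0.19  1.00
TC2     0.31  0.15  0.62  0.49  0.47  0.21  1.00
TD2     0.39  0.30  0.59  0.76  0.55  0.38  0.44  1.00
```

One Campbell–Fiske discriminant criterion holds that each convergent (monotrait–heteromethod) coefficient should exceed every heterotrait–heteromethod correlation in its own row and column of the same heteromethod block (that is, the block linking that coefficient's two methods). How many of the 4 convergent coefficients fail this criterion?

2

Each convergent coefficient versus the relevant comparison correlations:
TA (methods 1·2): 0.60 vs {0.09, 0.17, 0.31, 0.69, 0.39, 0.57} → fail.
TB (methods 1·2): 0.32 vs {0.17, 0.09, 0.15, 0.20, 0.30, 0.31} → pass.
TC (methods 1·2): 0.62 vs {0.69, 0.31, 0.20, 0.15, 0.59, 0.49} → fail.
TD (methods 1·2): 0.76 vs {0.57, 0.39, 0.31, 0.30, 0.49, 0.59} → pass.
2 of 4 fail.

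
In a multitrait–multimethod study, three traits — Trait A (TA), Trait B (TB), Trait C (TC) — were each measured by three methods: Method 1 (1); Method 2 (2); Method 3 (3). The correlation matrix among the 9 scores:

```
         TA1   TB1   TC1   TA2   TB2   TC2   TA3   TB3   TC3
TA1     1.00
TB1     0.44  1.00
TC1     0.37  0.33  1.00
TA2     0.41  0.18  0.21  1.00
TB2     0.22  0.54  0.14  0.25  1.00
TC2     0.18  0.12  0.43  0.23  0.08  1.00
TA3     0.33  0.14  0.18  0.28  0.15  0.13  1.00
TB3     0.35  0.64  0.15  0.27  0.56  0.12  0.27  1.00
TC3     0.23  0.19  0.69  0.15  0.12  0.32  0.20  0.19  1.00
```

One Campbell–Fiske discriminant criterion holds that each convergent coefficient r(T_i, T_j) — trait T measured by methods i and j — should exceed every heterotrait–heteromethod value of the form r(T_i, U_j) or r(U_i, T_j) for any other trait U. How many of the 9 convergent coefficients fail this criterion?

Convergent coefficients and their comparison sets:
TA (methods 1·2): 0.41 vs {0.22, 0.18, 0.18, 0.21} → pass.
TA (methods 1·3): 0.33 vs {0.35, 0.14, 0.23, 0.18} → fail.
TA (methods 2·3): 0.28 vs {0.27, 0.15, 0.15, 0.13} → pass.
TB (methods 1·2): 0.54 vs {0.18, 0.22, 0.12, 0.14} → pass.
TB (methods 1·3): 0.64 vs {0.14, 0.35, 0.19, 0.15} → pass.
TB (methods 2·3): 0.56 vs {0.15, 0.27, 0.12, 0.12} → pass.
TC (methods 1·2): 0.43 vs {0.21, 0.18, 0.14, 0.12} → pass.
TC (methods 1·3): 0.69 vs {0.18, 0.23, 0.15, 0.19} → pass.
TC (methods 2·3): 0.32 vs {0.13, 0.15, 0.12, 0.12} → pass.
1 of 9 fail.

1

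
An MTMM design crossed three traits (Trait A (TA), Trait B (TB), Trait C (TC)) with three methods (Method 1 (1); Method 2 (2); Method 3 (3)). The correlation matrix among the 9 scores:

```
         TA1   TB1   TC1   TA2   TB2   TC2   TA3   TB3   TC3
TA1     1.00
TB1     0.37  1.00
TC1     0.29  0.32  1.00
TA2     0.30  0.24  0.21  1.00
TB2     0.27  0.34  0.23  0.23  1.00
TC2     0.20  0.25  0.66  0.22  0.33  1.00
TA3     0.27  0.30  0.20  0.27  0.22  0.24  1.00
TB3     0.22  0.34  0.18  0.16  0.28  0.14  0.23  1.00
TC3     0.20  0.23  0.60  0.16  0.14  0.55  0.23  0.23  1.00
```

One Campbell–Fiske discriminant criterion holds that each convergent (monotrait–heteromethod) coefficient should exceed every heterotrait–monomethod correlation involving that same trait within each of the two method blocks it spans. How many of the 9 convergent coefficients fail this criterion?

5

Convergent coefficients and their comparison sets:
TA (methods 1·2): 0.30 vs {0.37, 0.23, 0.29, 0.22} → fail.
TA (methods 1·3): 0.27 vs {0.37, 0.23, 0.29, 0.23} → fail.
TA (methods 2·3): 0.27 vs {0.23, 0.23, 0.22, 0.23} → pass.
TB (methods 1·2): 0.34 vs {0.37, 0.23, 0.32, 0.33} → fail.
TB (methods 1·3): 0.34 vs {0.37, 0.23, 0.32, 0.23} → fail.
TB (methods 2·3): 0.28 vs {0.23, 0.23, 0.33, 0.23} → fail.
TC (methods 1·2): 0.66 vs {0.29, 0.22, 0.32, 0.33} → pass.
TC (methods 1·3): 0.60 vs {0.29, 0.23, 0.32, 0.23} → pass.
TC (methods 2·3): 0.55 vs {0.22, 0.23, 0.33, 0.23} → pass.
5 of 9 fail.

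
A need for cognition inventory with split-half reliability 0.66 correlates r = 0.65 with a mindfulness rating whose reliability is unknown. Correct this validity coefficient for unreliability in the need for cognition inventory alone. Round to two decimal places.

0.80

Single correction: r_c = r_obs / √r_xx = 0.65 / √0.66 = 0.65 / 0.8124 ≈ 0.80.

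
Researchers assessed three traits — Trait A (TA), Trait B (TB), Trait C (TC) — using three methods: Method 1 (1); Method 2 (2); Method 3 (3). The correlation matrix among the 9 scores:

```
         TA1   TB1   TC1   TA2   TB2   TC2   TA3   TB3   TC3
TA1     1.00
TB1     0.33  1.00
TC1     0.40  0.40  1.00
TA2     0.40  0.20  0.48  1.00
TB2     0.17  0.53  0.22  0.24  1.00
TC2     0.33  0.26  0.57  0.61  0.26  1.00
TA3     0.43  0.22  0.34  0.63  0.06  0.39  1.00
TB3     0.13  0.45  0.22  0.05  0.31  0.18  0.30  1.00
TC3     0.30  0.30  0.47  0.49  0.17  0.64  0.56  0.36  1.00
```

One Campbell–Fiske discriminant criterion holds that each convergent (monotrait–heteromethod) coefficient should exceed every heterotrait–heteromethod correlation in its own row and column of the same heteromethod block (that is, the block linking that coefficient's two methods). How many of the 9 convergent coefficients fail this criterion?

1

Convergent coefficients and their comparison sets:
TA (methods 1·2): 0.40 vs {0.17, 0.20, 0.33, 0.48} → fail.
TA (methods 1·3): 0.43 vs {0.13, 0.22, 0.30, 0.34} → pass.
TA (methods 2·3): 0.63 vs {0.05, 0.06, 0.49, 0.39} → pass.
TB (methods 1·2): 0.53 vs {0.20, 0.17, 0.26, 0.22} → pass.
TB (methods 1·3): 0.45 vs {0.22, 0.13, 0.30, 0.22} → pass.
TB (methods 2·3): 0.31 vs {0.06, 0.05, 0.17, 0.18} → pass.
TC (methods 1·2): 0.57 vs {0.48, 0.33, 0.22, 0.26} → pass.
TC (methods 1·3): 0.47 vs {0.34, 0.30, 0.22, 0.30} → pass.
TC (methods 2·3): 0.64 vs {0.39, 0.49, 0.18, 0.17} → pass.
1 of 9 fail.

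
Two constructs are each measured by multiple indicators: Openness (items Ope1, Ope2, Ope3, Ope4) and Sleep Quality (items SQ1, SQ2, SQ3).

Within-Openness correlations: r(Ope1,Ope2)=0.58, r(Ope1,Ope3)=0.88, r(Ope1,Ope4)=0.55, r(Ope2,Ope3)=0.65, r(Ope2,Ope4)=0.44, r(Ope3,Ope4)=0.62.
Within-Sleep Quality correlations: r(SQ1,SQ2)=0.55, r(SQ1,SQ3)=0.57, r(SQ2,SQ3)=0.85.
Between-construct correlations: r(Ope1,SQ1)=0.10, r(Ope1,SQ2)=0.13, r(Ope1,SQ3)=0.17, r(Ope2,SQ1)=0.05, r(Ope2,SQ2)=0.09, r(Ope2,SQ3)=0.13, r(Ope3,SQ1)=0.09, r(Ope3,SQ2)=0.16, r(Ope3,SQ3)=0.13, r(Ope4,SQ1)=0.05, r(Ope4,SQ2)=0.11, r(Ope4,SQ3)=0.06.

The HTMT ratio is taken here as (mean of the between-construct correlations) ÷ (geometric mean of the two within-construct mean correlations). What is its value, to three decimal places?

Mean between = 1.27/12 = 0.1058.
Mean within-Ope = 3.72/6 = 0.6200; mean within-SQ = 1.97/3 = 0.6567.
Geometric mean = √(0.6200 × 0.6567) = 0.6381.
HTMT = 0.1058 / 0.6381 = 0.166.

0.166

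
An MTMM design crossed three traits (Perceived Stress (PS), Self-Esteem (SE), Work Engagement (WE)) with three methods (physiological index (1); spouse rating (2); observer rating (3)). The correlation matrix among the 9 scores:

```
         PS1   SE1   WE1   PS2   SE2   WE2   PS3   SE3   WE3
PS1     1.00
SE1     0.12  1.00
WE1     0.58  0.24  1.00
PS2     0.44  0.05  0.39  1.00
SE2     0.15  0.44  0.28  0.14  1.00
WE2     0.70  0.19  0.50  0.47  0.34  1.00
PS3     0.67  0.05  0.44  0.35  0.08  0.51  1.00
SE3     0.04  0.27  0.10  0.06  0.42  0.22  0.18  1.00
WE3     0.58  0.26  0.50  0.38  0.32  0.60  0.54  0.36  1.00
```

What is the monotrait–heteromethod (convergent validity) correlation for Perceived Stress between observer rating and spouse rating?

0.35

Same trait (PS), different methods: r(PS3, PS2) = 0.35.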